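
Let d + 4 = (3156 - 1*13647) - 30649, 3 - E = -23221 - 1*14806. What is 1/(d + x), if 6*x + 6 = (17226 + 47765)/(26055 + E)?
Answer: -384510/15820598959 ≈ -2.4304e-5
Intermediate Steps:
E = 38030 (E = 3 - (-23221 - 1*14806) = 3 - (-23221 - 14806) = 3 - 1*(-38027) = 3 + 38027 = 38030)
d = -41144 (d = -4 + ((3156 - 1*13647) - 30649) = -4 + ((3156 - 13647) - 30649) = -4 + (-10491 - 30649) = -4 - 41140 = -41144)
x = -319519/384510 (x = -1 + ((17226 + 47765)/(26055 + 38030))/6 = -1 + (64991/64085)/6 = -1 + (64991*(1/64085))/6 = -1 + (1/6)*(64991/64085) = -1 + 64991/384510 = -319519/384510 ≈ -0.83098)
1/(d + x) = 1/(-41144 - 319519/384510) = 1/(-15820598959/384510) = -384510/15820598959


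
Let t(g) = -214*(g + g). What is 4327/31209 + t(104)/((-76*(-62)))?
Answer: -171098273/18382101 ≈ -9.3079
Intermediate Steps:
t(g) = -428*g
4327/31209 + t(104)/((-76*(-62))) = 4327/31209 + (-428*104)/((-76*(-62))) = 4327*(1/31209) - 44512/4712 = 4327/31209 - 44512*1/4712 = 4327/31209 - 5564/589 = -171098273/18382101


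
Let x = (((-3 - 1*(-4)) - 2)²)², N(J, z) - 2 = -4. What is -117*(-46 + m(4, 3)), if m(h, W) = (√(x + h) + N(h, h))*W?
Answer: 6084 - 351*√5 ≈ 5299.1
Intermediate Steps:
N(J, z) = -2 (N(J, z) = 2 - 4 = -2)
x = 1 (x = (((-3 + 4) - 2)²)² = ((1 - 2)²)² = ((-1)²)² = 1² = 1)
m(h, W) = W*(-2 + √(1 + h)) (m(h, W) = (√(1 + h) - 2)*W = (-2 + √(1 + h))*W = W*(-2 + √(1 + h)))
-117*(-46 + m(4, 3)) = -117*(-46 + 3*(-2 + √(1 + 4))) = -117*(-46 + 3*(-2 + √5)) = -117*(-46 + (-6 + 3*√5)) = -117*(-52 + 3*√5) = 6084 - 351*√5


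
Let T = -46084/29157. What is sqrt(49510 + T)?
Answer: sqrt(42088624760802)/29157 ≈ 222.50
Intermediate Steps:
T = -46084/29157 (T = -46084*1/29157 = -46084/29157 ≈ -1.5805)
sqrt(49510 + T) = sqrt(49510 - 46084/29157) = sqrt(1443516986/29157) = sqrt(42088624760802)/29157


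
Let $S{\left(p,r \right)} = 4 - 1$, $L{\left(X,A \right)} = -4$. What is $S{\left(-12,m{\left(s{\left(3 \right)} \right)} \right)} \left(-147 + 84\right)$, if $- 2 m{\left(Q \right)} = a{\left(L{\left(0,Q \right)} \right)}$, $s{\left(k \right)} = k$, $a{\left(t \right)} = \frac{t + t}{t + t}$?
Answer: $-189$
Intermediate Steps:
$a{\left(t \right)} = 1$ ($a{\left(t \right)} = \frac{2 t}{2 t} = 2 t \frac{1}{2 t} = 1$)
$m{\left(Q \right)} = - \frac{1}{2}$ ($m{\left(Q \right)} = \left(- \frac{1}{2}\right) 1 = - \frac{1}{2}$)
$S{\left(p,r \right)} = 3$ ($S{\left(p,r \right)} = 4 - 1 = 3$)
$S{\left(-12,m{\left(s{\left(3 \right)} \right)} \right)} \left(-147 + 84\right) = 3 \left(-147 + 84\right) = 3 \left(-63\right) = -189$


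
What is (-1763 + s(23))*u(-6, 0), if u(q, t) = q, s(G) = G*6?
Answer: 9750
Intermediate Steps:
s(G) = 6*G
(-1763 + s(23))*u(-6, 0) = (-1763 + 6*23)*(-6) = (-1763 + 138)*(-6) = -1625*(-6) = 9750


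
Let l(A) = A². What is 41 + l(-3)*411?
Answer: 3740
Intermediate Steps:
41 + l(-3)*411 = 41 + (-3)²*411 = 41 + 9*411 = 41 + 3699 = 3740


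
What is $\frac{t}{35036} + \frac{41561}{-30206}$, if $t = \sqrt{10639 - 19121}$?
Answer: $- \frac{41561}{30206} + \frac{i \sqrt{8482}}{35036} \approx -1.3759 + 0.0026287 i$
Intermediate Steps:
$t = i \sqrt{8482}$ ($t = \sqrt{-8482} = i \sqrt{8482} \approx 92.098 i$)
$\frac{t}{35036} + \frac{41561}{-30206} = \frac{i \sqrt{8482}}{35036} + \frac{41561}{-30206} = i \sqrt{8482} \cdot \frac{1}{35036} + 41561 \left(- \frac{1}{30206}\right) = \frac{i \sqrt{8482}}{35036} - \frac{41561}{30206} = - \frac{41561}{30206} + \frac{i \sqrt{8482}}{35036}$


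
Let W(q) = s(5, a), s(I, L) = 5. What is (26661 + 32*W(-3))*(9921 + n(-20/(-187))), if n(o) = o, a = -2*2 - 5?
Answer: 49759579787/187 ≈ 2.6609e+8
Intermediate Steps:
a = -9 (a = -4 - 5 = -9)
W(q) = 5
(26661 + 32*W(-3))*(9921 + n(-20/(-187))) = (26661 + 32*5)*(9921 - 20/(-187)) = (26661 + 160)*(9921 - 20*(-1/187)) = 26821*(9921 + 20/187) = 26821*(1855247/187) = 49759579787/187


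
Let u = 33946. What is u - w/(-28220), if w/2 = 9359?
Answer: 478987419/14110 ≈ 33947.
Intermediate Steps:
w = 18718 (w = 2*9359 = 18718)
u - w/(-28220) = 33946 - 18718/(-28220) = 33946 - 18718*(-1)/28220 = 33946 - 1*(-9359/14110) = 33946 + 9359/14110 = 478987419/14110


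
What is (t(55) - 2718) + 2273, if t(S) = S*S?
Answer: 2580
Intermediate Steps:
t(S) = S²
(t(55) - 2718) + 2273 = (55² - 2718) + 2273 = (3025 - 2718) + 2273 = 307 + 2273 = 2580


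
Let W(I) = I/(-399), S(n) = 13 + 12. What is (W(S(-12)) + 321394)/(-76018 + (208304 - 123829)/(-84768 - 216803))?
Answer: -38672313340351/9147038592447 ≈ -4.2279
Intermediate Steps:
S(n) = 25
W(I) = -I/399 (W(I) = I*(-1/399) = -I/399)
(W(S(-12)) + 321394)/(-76018 + (208304 - 123829)/(-84768 - 216803)) = (-1/399*25 + 321394)/(-76018 + (208304 - 123829)/(-84768 - 216803)) = (-25/399 + 321394)/(-76018 + 84475/(-301571)) = 128236181/(399*(-76018 + 84475*(-1/301571))) = 128236181/(399*(-76018 - 84475/301571)) = 128236181/(399*(-22924908753/301571)) = (128236181/399)*(-301571/22924908753) = -38672313340351/9147038592447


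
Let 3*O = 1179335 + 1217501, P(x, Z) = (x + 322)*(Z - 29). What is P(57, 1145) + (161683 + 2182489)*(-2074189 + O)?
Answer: -8968170220840/3 ≈ -2.9894e+12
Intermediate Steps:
P(x, Z) = (-29 + Z)*(322 + x) (P(x, Z) = (322 + x)*(-29 + Z) = (-29 + Z)*(322 + x))
O = 2396836/3 (O = (1179335 + 1217501)/3 = (1/3)*2396836 = 2396836/3 ≈ 7.9895e+5)
P(57, 1145) + (161683 + 2182489)*(-2074189 + O) = (-9338 - 29*57 + 322*1145 + 1145*57) + (161683 + 2182489)*(-2074189 + 2396836/3) = (-9338 - 1653 + 368690 + 65265) + 2344172*(-3825731/3) = 422964 - 8968171489732/3 = -8968170220840/3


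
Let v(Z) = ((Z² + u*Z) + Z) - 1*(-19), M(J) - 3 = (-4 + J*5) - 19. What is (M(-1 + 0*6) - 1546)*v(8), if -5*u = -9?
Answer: -827917/5 ≈ -1.6558e+5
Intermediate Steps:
u = 9/5 (u = -⅕*(-9) = 9/5 ≈ 1.8000)
M(J) = -20 + 5*J (M(J) = 3 + ((-4 + J*5) - 19) = 3 + ((-4 + 5*J) - 19) = 3 + (-23 + 5*J) = -20 + 5*J)
v(Z) = 19 + Z² + 14*Z/5 (v(Z) = ((Z² + 9*Z/5) + Z) - 1*(-19) = (Z² + 14*Z/5) + 19 = 19 + Z² + 14*Z/5)
(M(-1 + 0*6) - 1546)*v(8) = ((-20 + 5*(-1 + 0*6)) - 1546)*(19 + 8² + (14/5)*8) = ((-20 + 5*(-1 + 0)) - 1546)*(19 + 64 + 112/5) = ((-20 + 5*(-1)) - 1546)*(527/5) = ((-20 - 5) - 1546)*(527/5) = (-25 - 1546)*(527/5) = -1571*527/5 = -827917/5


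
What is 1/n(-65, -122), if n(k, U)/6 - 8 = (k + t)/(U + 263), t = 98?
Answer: 47/2322 ≈ 0.020241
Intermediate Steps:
n(k, U) = 48 + 6*(98 + k)/(263 + U) (n(k, U) = 48 + 6*((k + 98)/(U + 263)) = 48 + 6*((98 + k)/(263 + U)) = 48 + 6*(98 + k)/(263 + U))
1/n(-65, -122) = 1/(6*(2202 - 65 + 8*(-122))/(263 - 122)) = 1/(6*(2202 - 65 - 976)/141) = 1/(6*(1/141)*1161) = 1/(2322/47) = 47/2322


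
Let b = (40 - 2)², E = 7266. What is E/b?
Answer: 3633/722 ≈ 5.0319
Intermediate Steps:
b = 1444 (b = 38² = 1444)
E/b = 7266/1444 = 7266*(1/1444) = 3633/722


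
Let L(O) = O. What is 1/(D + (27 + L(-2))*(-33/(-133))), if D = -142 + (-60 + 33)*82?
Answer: -133/312523 ≈ -0.00042557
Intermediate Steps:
D = -2356 (D = -142 - 27*82 = -142 - 2214 = -2356)
1/(D + (27 + L(-2))*(-33/(-133))) = 1/(-2356 + (27 - 2)*(-33/(-133))) = 1/(-2356 + 25*(-33*(-1/133))) = 1/(-2356 + 25*(33/133)) = 1/(-2356 + 825/133) = 1/(-312523/133) = -133/312523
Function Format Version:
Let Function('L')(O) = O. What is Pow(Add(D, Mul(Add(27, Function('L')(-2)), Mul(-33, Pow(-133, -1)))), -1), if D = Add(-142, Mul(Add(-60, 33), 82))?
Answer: Rational(-133, 312523) ≈ -0.00042557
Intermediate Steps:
D = -2356 (D = Add(-142, Mul(-27, 82)) = Add(-142, -2214) = -2356)
Pow(Add(D, Mul(Add(27, Function('L')(-2)), Mul(-33, Pow(-133, -1)))), -1) = Pow(Add(-2356, Mul(Add(27, -2), Mul(-33, Pow(-133, -1)))), -1) = Pow(Add(-2356, Mul(25, Mul(-33, Rational(-1, 133)))), -1) = Pow(Add(-2356, Mul(25, Rational(33, 133))), -1) = Pow(Add(-2356, Rational(825, 133)), -1) = Pow(Rational(-312523, 133), -1) = Rational(-133, 312523)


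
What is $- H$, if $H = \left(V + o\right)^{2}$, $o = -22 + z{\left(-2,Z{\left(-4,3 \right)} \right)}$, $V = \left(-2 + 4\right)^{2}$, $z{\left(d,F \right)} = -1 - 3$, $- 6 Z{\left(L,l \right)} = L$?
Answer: $-484$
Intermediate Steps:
$Z{\left(L,l \right)} = - \frac{L}{6}$
$z{\left(d,F \right)} = -4$ ($z{\left(d,F \right)} = -1 - 3 = -4$)
$V = 4$ ($V = 2^{2} = 4$)
$o = -26$ ($o = -22 - 4 = -26$)
$H = 484$ ($H = \left(4 - 26\right)^{2} = \left(-22\right)^{2} = 484$)
$- H = \left(-1\right) 484 = -484$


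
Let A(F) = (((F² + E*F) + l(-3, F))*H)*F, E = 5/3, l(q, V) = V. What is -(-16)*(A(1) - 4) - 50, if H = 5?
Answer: 538/3 ≈ 179.33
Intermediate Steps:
E = 5/3 (E = 5*(⅓) = 5/3 ≈ 1.6667)
A(F) = F*(5*F² + 40*F/3) (A(F) = (((F² + 5*F/3) + F)*5)*F = ((F² + 8*F/3)*5)*F = (5*F² + 40*F/3)*F = F*(5*F² + 40*F/3))
-(-16)*(A(1) - 4) - 50 = -(-16)*(1²*(40/3 + 5*1) - 4) - 50 = -(-16)*(1*(40/3 + 5) - 4) - 50 = -(-16)*(1*(55/3) - 4) - 50 = -(-16)*(55/3 - 4) - 50 = -(-16)*43/3 - 50 = -2*(-344/3) - 50 = 688/3 - 50 = 538/3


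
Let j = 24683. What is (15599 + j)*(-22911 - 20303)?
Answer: -1740746348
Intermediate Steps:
(15599 + j)*(-22911 - 20303) = (15599 + 24683)*(-22911 - 20303) = 40282*(-43214) = -1740746348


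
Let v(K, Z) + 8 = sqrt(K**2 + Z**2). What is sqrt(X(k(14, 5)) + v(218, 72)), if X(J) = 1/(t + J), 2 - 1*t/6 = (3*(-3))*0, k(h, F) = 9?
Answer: sqrt(-3507 + 882*sqrt(13177))/21 ≈ 14.887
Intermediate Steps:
t = 12 (t = 12 - 6*3*(-3)*0 = 12 - (-54)*0 = 12 - 6*0 = 12 + 0 = 12)
v(K, Z) = -8 + sqrt(K**2 + Z**2)
X(J) = 1/(12 + J)
sqrt(X(k(14, 5)) + v(218, 72)) = sqrt(1/(12 + 9) + (-8 + sqrt(218**2 + 72**2))) = sqrt(1/21 + (-8 + sqrt(47524 + 5184))) = sqrt(1/21 + (-8 + sqrt(52708))) = sqrt(1/21 + (-8 + 2*sqrt(13177))) = sqrt(-167/21 + 2*sqrt(13177))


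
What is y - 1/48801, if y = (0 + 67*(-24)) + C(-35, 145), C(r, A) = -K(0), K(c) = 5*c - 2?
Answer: -78374407/48801 ≈ -1606.0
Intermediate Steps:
K(c) = -2 + 5*c
C(r, A) = 2 (C(r, A) = -(-2 + 5*0) = -(-2 + 0) = -1*(-2) = 2)
y = -1606 (y = (0 + 67*(-24)) + 2 = (0 - 1608) + 2 = -1608 + 2 = -1606)
y - 1/48801 = -1606 - 1/48801 = -78374407/48801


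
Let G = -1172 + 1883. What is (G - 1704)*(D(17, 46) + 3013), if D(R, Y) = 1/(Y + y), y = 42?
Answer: -263288985/88 ≈ -2.9919e+6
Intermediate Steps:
G = 711
D(R, Y) = 1/(42 + Y) (D(R, Y) = 1/(Y + 42) = 1/(42 + Y))
(G - 1704)*(D(17, 46) + 3013) = (711 - 1704)*(1/(42 + 46) + 3013) = -993*(1/88 + 3013) = -993*265145/88 = -263288985/88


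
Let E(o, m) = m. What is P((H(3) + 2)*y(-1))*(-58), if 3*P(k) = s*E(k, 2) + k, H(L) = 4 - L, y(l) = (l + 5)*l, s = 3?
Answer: 116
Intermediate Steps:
y(l) = l*(5 + l) (y(l) = (5 + l)*l = l*(5 + l))
P(k) = 2 + k/3 (P(k) = (3*2 + k)/3 = (6 + k)/3 = 2 + k/3)
P((H(3) + 2)*y(-1))*(-58) = (2 + (((4 - 1*3) + 2)*(-(5 - 1)))/3)*(-58) = (2 + (((4 - 3) + 2)*(-1*4))/3)*(-58) = (2 + ((1 + 2)*(-4))/3)*(-58) = (2 + (3*(-4))/3)*(-58) = (2 + (1/3)*(-12))*(-58) = (2 - 4)*(-58) = -2*(-58) = 116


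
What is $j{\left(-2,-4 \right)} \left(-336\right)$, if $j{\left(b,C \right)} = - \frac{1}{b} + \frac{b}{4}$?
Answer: $0$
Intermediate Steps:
$j{\left(b,C \right)} = - \frac{1}{b} + \frac{b}{4}$ ($j{\left(b,C \right)} = - \frac{1}{b} + b \frac{1}{4} = - \frac{1}{b} + \frac{b}{4}$)
$j{\left(-2,-4 \right)} \left(-336\right) = \left(- \frac{1}{-2} + \frac{1}{4} \left(-2\right)\right) \left(-336\right) = \left(\left(-1\right) \left(- \frac{1}{2}\right) - \frac{1}{2}\right) \left(-336\right) = \left(\frac{1}{2} - \frac{1}{2}\right) \left(-336\right) = 0 \left(-336\right) = 0$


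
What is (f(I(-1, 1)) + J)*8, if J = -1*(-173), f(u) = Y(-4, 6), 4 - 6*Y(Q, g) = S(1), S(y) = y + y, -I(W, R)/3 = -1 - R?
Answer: 4160/3 ≈ 1386.7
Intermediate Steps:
I(W, R) = 3 + 3*R (I(W, R) = -3*(-1 - R) = 3 + 3*R)
S(y) = 2*y
Y(Q, g) = 1/3 (Y(Q, g) = 2/3 - 1/3 = 1/3)
f(u) = 1/3
J = 173
(f(I(-1, 1)) + J)*8 = (1/3 + 173)*8 = (520/3)*8 = 4160/3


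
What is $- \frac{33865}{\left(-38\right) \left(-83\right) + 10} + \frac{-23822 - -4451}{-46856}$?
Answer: $- \frac{381372149}{37063096} \approx -10.29$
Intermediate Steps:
$- \frac{33865}{\left(-38\right) \left(-83\right) + 10} + \frac{-23822 - -4451}{-46856} = - \frac{33865}{3154 + 10} + \left(-23822 + 4451\right) \left(- \frac{1}{46856}\right) = - \frac{33865}{3164} - - \frac{19371}{46856} = \left(-33865\right) \frac{1}{3164} + \frac{19371}{46856} = - \frac{33865}{3164} + \frac{19371}{46856} = - \frac{381372149}{37063096}$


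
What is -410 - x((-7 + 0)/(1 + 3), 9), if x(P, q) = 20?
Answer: -430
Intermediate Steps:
-410 - x((-7 + 0)/(1 + 3), 9) = -410 - 1*20 = -410 - 20 = -430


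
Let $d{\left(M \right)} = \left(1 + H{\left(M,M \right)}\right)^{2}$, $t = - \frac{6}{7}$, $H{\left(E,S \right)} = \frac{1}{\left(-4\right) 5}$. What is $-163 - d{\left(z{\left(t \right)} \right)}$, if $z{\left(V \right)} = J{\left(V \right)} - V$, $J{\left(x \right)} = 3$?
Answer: $- \frac{65561}{400} \approx -163.9$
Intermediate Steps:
$H{\left(E,S \right)} = - \frac{1}{20}$ ($H{\left(E,S \right)} = \frac{1}{-20} = - \frac{1}{20}$)
$t = - \frac{6}{7}$ ($t = \left(-6\right) \frac{1}{7} = - \frac{6}{7} \approx -0.85714$)
$z{\left(V \right)} = 3 - V$
$d{\left(M \right)} = \frac{361}{400}$ ($d{\left(M \right)} = \left(1 - \frac{1}{20}\right)^{2} = \left(\frac{19}{20}\right)^{2} = \frac{361}{400}$)
$-163 - d{\left(z{\left(t \right)} \right)} = -163 - \frac{361}{400} = - \frac{65561}{400}$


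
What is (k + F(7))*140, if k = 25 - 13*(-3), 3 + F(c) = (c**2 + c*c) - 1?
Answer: 22120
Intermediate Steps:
F(c) = -4 + 2*c**2 (F(c) = -3 + ((c**2 + c*c) - 1) = -3 + ((c**2 + c**2) - 1) = -3 + (2*c**2 - 1) = -3 + (-1 + 2*c**2) = -4 + 2*c**2)
k = 64 (k = 25 - 1*(-39) = 25 + 39 = 64)
(k + F(7))*140 = (64 + (-4 + 2*7**2))*140 = (64 + (-4 + 2*49))*140 = (64 + (-4 + 98))*140 = (64 + 94)*140 = 158*140 = 22120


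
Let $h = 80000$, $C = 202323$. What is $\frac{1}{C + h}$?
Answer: $\frac{1}{282323} \approx 3.542 \cdot 10^{-6}$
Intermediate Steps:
$\frac{1}{C + h} = \frac{1}{202323 + 80000} = \frac{1}{282323}$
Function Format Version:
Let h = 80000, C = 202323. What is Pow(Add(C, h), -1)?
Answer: Rational(1, 282323) ≈ 3.5420e-6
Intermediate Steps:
Pow(Add(C, h), -1) = Pow(Add(202323, 80000), -1) = Pow(282323, -1) = Rational(1, 282323)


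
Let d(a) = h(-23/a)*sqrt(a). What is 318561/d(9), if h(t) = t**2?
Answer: 8601147/529 ≈ 16259.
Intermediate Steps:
d(a) = 529/a**(3/2) (d(a) = (-23/a)**2*sqrt(a) = (529/a**2)*sqrt(a) = 529/a**(3/2))
318561/d(9) = 318561/((529/9**(3/2))) = 318561/((529*(1/27))) = 318561/(529/27) = 318561*(27/529) = 8601147/529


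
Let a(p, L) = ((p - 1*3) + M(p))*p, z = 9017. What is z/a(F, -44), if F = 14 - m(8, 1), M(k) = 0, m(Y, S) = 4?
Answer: 9017/70 ≈ 128.81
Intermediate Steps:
F = 10 (F = 14 - 1*4 = 14 - 4 = 10)
a(p, L) = p*(-3 + p) (a(p, L) = ((p - 1*3) + 0)*p = ((p - 3) + 0)*p = ((-3 + p) + 0)*p = (-3 + p)*p = p*(-3 + p))
z/a(F, -44) = 9017/((10*(-3 + 10))) = 9017/((10*7)) = 9017/70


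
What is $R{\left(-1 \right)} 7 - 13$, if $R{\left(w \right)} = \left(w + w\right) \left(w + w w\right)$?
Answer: $-13$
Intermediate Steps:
$R{\left(w \right)} = 2 w \left(w + w^{2}\right)$
$R{\left(-1 \right)} 7 - 13 = 2 \left(-1\right)^{2} \left(1 - 1\right) 7 - 13 = 2 \cdot 1 \cdot 0 \cdot 7 - 13 = 0 \cdot 7 - 13 = 0 - 13 = -13$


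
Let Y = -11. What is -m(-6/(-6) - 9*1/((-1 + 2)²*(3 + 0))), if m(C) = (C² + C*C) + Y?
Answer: 3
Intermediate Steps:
m(C) = -11 + 2*C² (m(C) = (C² + C*C) - 11 = (C² + C²) - 11 = 2*C² - 11 = -11 + 2*C²)
-m(-6/(-6) - 9*1/((-1 + 2)²*(3 + 0))) = -(-11 + 2*(-6/(-6) - 9*1/((-1 + 2)²*(3 + 0)))²) = -(-11 + 2*(-6*(-⅙) - 9/(1²*3))²) = -(-11 + 2*(1 - 9/(1*3))²) = -(-11 + 2*(1 - 9/3)²) = -(-11 + 2*(1 - 9*⅓)²) = -(-11 + 2*(1 - 3)²) = -(-11 + 2*(-2)²) = -(-11 + 2*4) = -(-11 + 8) = -1*(-3) = 3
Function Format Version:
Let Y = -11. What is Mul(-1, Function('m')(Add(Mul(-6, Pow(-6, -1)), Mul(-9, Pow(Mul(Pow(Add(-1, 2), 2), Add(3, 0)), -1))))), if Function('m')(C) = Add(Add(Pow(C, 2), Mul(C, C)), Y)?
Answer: 3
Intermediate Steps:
Function('m')(C) = Add(-11, Mul(2, Pow(C, 2))) (Function('m')(C) = Add(Add(Pow(C, 2), Mul(C, C)), -11) = Add(Add(Pow(C, 2), Pow(C, 2)), -11) = Add(Mul(2, Pow(C, 2)), -11) = Add(-11, Mul(2, Pow(C, 2))))
Mul(-1, Function('m')(Add(Mul(-6, Pow(-6, -1)), Mul(-9, Pow(Mul(Pow(Add(-1, 2), 2), Add(3, 0)), -1))))) = Mul(-1, Add(-11, Mul(2, Pow(Add(Mul(-6, Pow(-6, -1)), Mul(-9, Pow(Mul(Pow(Add(-1, 2), 2), Add(3, 0)), -1))), 2)))) = Mul(-1, Add(-11, Mul(2, Pow(Add(Mul(-6, Rational(-1, 6)), Mul(-9, Pow(Mul(Pow(1, 2), 3), -1))), 2)))) = Mul(-1, Add(-11, Mul(2, Pow(Add(1, Mul(-9, Pow(Mul(1, 3), -1))), 2)))) = Mul(-1, Add(-11, Mul(2, Pow(Add(1, Mul(-9, Pow(3, -1))), 2)))) = Mul(-1, Add(-11, Mul(2, Pow(Add(1, Mul(-9, Rational(1, 3))), 2)))) = Mul(-1, Add(-11, Mul(2, Pow(Add(1, -3), 2)))) = Mul(-1, Add(-11, Mul(2, Pow(-2, 2)))) = Mul(-1, Add(-11, Mul(2, 4))) = Mul(-1, Add(-11, 8)) = Mul(-1, -3) = 3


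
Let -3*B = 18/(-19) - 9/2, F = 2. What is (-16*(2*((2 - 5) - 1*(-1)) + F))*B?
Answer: 1104/19 ≈ 58.105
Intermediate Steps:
B = 69/38 (B = -(18/(-19) - 9/2)/3 = -(18*(-1/19) - 9*½)/3 = -(-18/19 - 9/2)/3 = -⅓*(-207/38) = 69/38 ≈ 1.8158)
(-16*(2*((2 - 5) - 1*(-1)) + F))*B = -16*(2*((2 - 5) - 1*(-1)) + 2)*(69/38) = -16*(2*(-3 + 1) + 2)*(69/38) = -16*(2*(-2) + 2)*(69/38) = -16*(-4 + 2)*(69/38) = -16*(-2)*(69/38) = 32*(69/38) = 1104/19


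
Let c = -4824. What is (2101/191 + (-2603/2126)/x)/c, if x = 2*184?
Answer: -2867815/1258047744 ≈ -0.0022796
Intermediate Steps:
x = 368
(2101/191 + (-2603/2126)/x)/c = (2101/191 - 2603/2126/368)/(-4824) = (2101*(1/191) - 2603*1/2126*(1/368))*(-1/4824) = (11 - 2603/2126*1/368)*(-1/4824) = (11 - 2603/782368)*(-1/4824) = (8603445/782368)*(-1/4824) = -2867815/1258047744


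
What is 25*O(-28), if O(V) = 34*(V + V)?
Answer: -47600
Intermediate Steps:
O(V) = 68*V (O(V) = 34*(2*V) = 68*V)
25*O(-28) = 25*(68*(-28)) = 25*(-1904) = -47600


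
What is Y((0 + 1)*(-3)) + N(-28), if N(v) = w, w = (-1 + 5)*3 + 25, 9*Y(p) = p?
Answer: 110/3 ≈ 36.667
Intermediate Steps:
Y(p) = p/9
w = 37 (w = 4*3 + 25 = 12 + 25 = 37)
N(v) = 37
Y((0 + 1)*(-3)) + N(-28) = ((0 + 1)*(-3))/9 + 37 = (1*(-3))/9 + 37 = (⅑)*(-3) + 37 = -⅓ + 37 = 110/3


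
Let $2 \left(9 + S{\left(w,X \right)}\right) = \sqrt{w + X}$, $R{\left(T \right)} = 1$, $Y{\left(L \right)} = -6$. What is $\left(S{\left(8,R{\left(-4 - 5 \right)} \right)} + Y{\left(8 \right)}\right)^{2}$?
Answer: $\frac{729}{4} \approx 182.25$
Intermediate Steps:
$S{\left(w,X \right)} = -9 + \frac{\sqrt{X + w}}{2}$ ($S{\left(w,X \right)} = -9 + \frac{\sqrt{w + X}}{2} = -9 + \frac{\sqrt{X + w}}{2}$)
$\left(S{\left(8,R{\left(-4 - 5 \right)} \right)} + Y{\left(8 \right)}\right)^{2} = \left(\left(-9 + \frac{\sqrt{1 + 8}}{2}\right) - 6\right)^{2} = \left(\left(-9 + \frac{\sqrt{9}}{2}\right) - 6\right)^{2} = \left(\left(-9 + \frac{1}{2} \cdot 3\right) - 6\right)^{2} = \left(\left(-9 + \frac{3}{2}\right) - 6\right)^{2} = \left(- \frac{15}{2} - 6\right)^{2} = \left(- \frac{27}{2}\right)^{2} = \frac{729}{4}$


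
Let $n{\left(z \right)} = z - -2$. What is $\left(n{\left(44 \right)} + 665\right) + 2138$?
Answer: $2849$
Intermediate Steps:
$n{\left(z \right)} = 2 + z$ ($n{\left(z \right)} = z + 2 = 2 + z$)
$\left(n{\left(44 \right)} + 665\right) + 2138 = \left(\left(2 + 44\right) + 665\right) + 2138 = \left(46 + 665\right) + 2138 = 711 + 2138 = 2849$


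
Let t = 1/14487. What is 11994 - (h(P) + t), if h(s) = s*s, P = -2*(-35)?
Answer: 102770777/14487 ≈ 7094.0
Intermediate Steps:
P = 70
h(s) = s²
t = 1/14487 ≈ 6.9027e-5
11994 - (h(P) + t) = 11994 - (70² + 1/14487) = 11994 - (4900 + 1/14487) = 11994 - 1*70986301/14487 = 11994 - 70986301/14487 = 102770777/14487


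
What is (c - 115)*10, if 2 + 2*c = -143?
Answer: -1875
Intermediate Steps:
c = -145/2 (c = -1 + (½)*(-143) = -1 - 143/2 = -145/2 ≈ -72.500)
(c - 115)*10 = (-145/2 - 115)*10 = -375/2*10 = -1875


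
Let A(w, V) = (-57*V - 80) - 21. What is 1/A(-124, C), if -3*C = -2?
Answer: -1/139 ≈ -0.0071942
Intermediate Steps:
C = 2/3 (C = -1/3*(-2) = 2/3 ≈ 0.66667)
A(w, V) = -101 - 57*V (A(w, V) = (-80 - 57*V) - 21 = -101 - 57*V)
1/A(-124, C) = 1/(-101 - 57*2/3) = 1/(-101 - 38) = 1/(-139) = -1/139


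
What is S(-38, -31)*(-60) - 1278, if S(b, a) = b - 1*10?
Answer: 1602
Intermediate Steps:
S(b, a) = -10 + b (S(b, a) = b - 10 = -10 + b)
S(-38, -31)*(-60) - 1278 = (-10 - 38)*(-60) - 1278 = -48*(-60) - 1278 = 2880 - 1278 = 1602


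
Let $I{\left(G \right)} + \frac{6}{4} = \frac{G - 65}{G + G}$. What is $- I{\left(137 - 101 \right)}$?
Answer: $\frac{137}{72} \approx 1.9028$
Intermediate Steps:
$I{\left(G \right)} = - \frac{3}{2} + \frac{-65 + G}{2 G}$ ($I{\left(G \right)} = - \frac{3}{2} + \frac{G - 65}{G + G} = - \frac{3}{2} + \frac{-65 + G}{2 G}$)
$- I{\left(137 - 101 \right)} = - \frac{- \frac{65}{2} - \left(137 - 101\right)}{137 - 101} = - \frac{- \frac{65}{2} - 36}{36} = - \frac{-137}{36 \cdot 2} = \left(-1\right) \left(- \frac{137}{72}\right) = \frac{137}{72}$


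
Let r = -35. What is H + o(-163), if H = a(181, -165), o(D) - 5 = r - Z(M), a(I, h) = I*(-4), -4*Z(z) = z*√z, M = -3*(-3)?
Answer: -2989/4 ≈ -747.25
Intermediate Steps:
M = 9
Z(z) = -z^(3/2)/4 (Z(z) = -z*√z/4 = -z^(3/2)/4)
a(I, h) = -4*I
o(D) = -93/4 (o(D) = 5 + (-35 - (-1)*9^(3/2)/4) = 5 + (-35 - (-1)*27/4) = 5 + (-35 - 1*(-27/4)) = 5 + (-35 + 27/4) = 5 - 113/4 = -93/4)
H = -724 (H = -4*181 = -724)
H + o(-163) = -724 - 93/4 = -2989/4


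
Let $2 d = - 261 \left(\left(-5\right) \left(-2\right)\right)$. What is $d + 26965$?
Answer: $25660$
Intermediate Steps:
$d = -1305$ ($d = \frac{\left(-261\right) \left(\left(-5\right) \left(-2\right)\right)}{2} = \frac{\left(-261\right) 10}{2} = \frac{1}{2} \left(-2610\right) = -1305$)
$d + 26965 = -1305 + 26965 = 25660$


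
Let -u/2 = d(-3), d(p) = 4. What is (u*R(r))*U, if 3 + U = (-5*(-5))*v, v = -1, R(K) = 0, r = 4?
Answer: 0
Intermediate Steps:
u = -8 (u = -2*4 = -8)
U = -28 (U = -3 - 5*(-5)*(-1) = -3 + 25*(-1) = -3 - 25 = -28)
(u*R(r))*U = -8*0*(-28) = 0*(-28) = 0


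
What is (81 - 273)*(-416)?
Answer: 79872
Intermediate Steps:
(81 - 273)*(-416) = -192*(-416) = 79872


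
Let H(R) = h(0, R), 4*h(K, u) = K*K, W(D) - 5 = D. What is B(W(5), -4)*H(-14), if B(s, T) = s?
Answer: 0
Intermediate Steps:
W(D) = 5 + D
h(K, u) = K**2/4 (h(K, u) = (K*K)/4 = K**2/4)
H(R) = 0 (H(R) = (1/4)*0**2 = (1/4)*0 = 0)
B(W(5), -4)*H(-14) = (5 + 5)*0 = 10*0 = 0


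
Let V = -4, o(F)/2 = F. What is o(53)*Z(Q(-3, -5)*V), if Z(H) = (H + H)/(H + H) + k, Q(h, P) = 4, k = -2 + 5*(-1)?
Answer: -636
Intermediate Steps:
k = -7 (k = -2 - 5 = -7)
o(F) = 2*F
Z(H) = -6 (Z(H) = (H + H)/(H + H) - 7 = (2*H)/((2*H)) - 7 = (2*H)*(1/(2*H)) - 7 = 1 - 7 = -6)
o(53)*Z(Q(-3, -5)*V) = (2*53)*(-6) = 106*(-6) = -636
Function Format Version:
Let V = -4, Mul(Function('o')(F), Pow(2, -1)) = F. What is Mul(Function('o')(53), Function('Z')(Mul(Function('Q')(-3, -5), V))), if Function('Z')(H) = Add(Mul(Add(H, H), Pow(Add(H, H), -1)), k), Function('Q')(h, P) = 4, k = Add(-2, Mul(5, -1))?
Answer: -636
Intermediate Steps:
k = -7 (k = Add(-2, -5) = -7)
Function('o')(F) = Mul(2, F)
Function('Z')(H) = -6 (Function('Z')(H) = Add(Mul(Add(H, H), Pow(Add(H, H), -1)), -7) = Add(Mul(Mul(2, H), Pow(Mul(2, H), -1)), -7) = Add(Mul(Mul(2, H), Mul(Rational(1, 2), Pow(H, -1))), -7) = Add(1, -7) = -6)
Mul(Function('o')(53), Function('Z')(Mul(Function('Q')(-3, -5), V))) = Mul(Mul(2, 53), -6) = Mul(106, -6) = -636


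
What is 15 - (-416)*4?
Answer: 1679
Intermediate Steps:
15 - (-416)*4 = 15 - 32*(-52) = 15 + 1664 = 1679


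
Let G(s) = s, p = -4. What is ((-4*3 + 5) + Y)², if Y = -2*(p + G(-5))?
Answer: 121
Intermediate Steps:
Y = 18 (Y = -2*(-4 - 5) = -2*(-9) = 18)
((-4*3 + 5) + Y)² = ((-4*3 + 5) + 18)² = ((-12 + 5) + 18)² = (-7 + 18)² = 11² = 121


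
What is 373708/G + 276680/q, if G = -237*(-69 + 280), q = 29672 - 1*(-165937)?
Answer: -19754903804/3260606421 ≈ -6.0587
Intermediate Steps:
q = 195609 (q = 29672 + 165937 = 195609)
G = -50007 (G = -237*211 = -50007)
373708/G + 276680/q = 373708/(-50007) + 276680/195609 = 373708*(-1/50007) + 276680*(1/195609) = -373708/50007 + 276680/195609 = -19754903804/3260606421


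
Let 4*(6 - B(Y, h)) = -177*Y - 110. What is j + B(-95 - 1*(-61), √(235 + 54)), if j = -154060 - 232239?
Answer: -387770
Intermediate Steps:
B(Y, h) = 67/2 + 177*Y/4 (B(Y, h) = 6 - (-177*Y - 110)/4 = 6 - (-110 - 177*Y)/4 = 6 + (55/2 + 177*Y/4) = 67/2 + 177*Y/4)
j = -386299
j + B(-95 - 1*(-61), √(235 + 54)) = -386299 + (67/2 + 177*(-95 - 1*(-61))/4) = -386299 + (67/2 + 177*(-95 + 61)/4) = -386299 + (67/2 + (177/4)*(-34)) = -386299 + (67/2 - 3009/2) = -386299 - 1471 = -387770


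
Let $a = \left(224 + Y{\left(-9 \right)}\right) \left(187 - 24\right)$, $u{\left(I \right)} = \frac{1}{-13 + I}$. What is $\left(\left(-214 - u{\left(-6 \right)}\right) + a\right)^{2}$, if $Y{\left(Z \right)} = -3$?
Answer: $\frac{462906058384}{361} \approx 1.2823 \cdot 10^{9}$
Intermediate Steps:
$a = 36023$ ($a = \left(224 - 3\right) \left(187 - 24\right) = 221 \cdot 163 = 36023$)
$\left(\left(-214 - u{\left(-6 \right)}\right) + a\right)^{2} = \left(\left(-214 - \frac{1}{-13 - 6}\right) + 36023\right)^{2} = \left(\left(-214 - \frac{1}{-19}\right) + 36023\right)^{2} = \left(\left(-214 - - \frac{1}{19}\right) + 36023\right)^{2} = \left(\left(-214 + \frac{1}{19}\right) + 36023\right)^{2} = \left(- \frac{4065}{19} + 36023\right)^{2} = \left(\frac{680372}{19}\right)^{2} = \frac{462906058384}{361}$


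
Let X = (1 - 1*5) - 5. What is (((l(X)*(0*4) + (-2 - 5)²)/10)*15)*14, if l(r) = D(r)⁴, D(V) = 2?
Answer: 1029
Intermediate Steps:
X = -9 (X = (1 - 5) - 5 = -4 - 5 = -9)
l(r) = 16 (l(r) = 2⁴ = 16)
(((l(X)*(0*4) + (-2 - 5)²)/10)*15)*14 = (((16*(0*4) + (-2 - 5)²)/10)*15)*14 = (((16*0 + (-7)²)*(⅒))*15)*14 = (((0 + 49)*(⅒))*15)*14 = ((49*(⅒))*15)*14 = ((49/10)*15)*14 = (147/2)*14 = 1029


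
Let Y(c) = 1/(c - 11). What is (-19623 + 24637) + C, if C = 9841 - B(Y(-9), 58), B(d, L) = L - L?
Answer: 14855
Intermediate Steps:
Y(c) = 1/(-11 + c)
B(d, L) = 0
C = 9841 (C = 9841 - 1*0 = 9841 + 0 = 9841)
(-19623 + 24637) + C = (-19623 + 24637) + 9841 = 5014 + 9841 = 14855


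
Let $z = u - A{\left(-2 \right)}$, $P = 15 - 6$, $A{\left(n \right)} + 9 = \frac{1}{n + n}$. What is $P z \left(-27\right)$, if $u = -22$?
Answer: $\frac{12393}{4} \approx 3098.3$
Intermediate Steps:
$A{\left(n \right)} = -9 + \frac{1}{2 n}$ ($A{\left(n \right)} = -9 + \frac{1}{n + n} = -9 + \frac{1}{2 n}$)
$P = 9$ ($P = 15 - 6 = 9$)
$z = - \frac{51}{4}$ ($z = -22 - \left(-9 + \frac{1}{2 \left(-2\right)}\right) = -22 - \left(-9 + \frac{1}{2} \left(- \frac{1}{2}\right)\right) = -22 - \left(-9 - \frac{1}{4}\right) = -22 - - \frac{37}{4} = -22 + \frac{37}{4} = - \frac{51}{4} \approx -12.75$)
$P z \left(-27\right) = 9 \left(- \frac{51}{4}\right) \left(-27\right) = \left(- \frac{459}{4}\right) \left(-27\right) = \frac{12393}{4}$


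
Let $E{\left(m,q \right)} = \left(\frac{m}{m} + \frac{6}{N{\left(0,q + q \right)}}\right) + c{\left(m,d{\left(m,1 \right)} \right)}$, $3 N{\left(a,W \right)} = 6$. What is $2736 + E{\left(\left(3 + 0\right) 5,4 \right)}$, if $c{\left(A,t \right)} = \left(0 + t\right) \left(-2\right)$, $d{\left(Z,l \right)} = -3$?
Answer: $2746$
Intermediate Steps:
$N{\left(a,W \right)} = 2$ ($N{\left(a,W \right)} = \frac{1}{3} \cdot 6 = 2$)
$c{\left(A,t \right)} = - 2 t$ ($c{\left(A,t \right)} = t \left(-2\right) = - 2 t$)
$E{\left(m,q \right)} = 10$ ($E{\left(m,q \right)} = \left(\frac{m}{m} + \frac{6}{2}\right) - -6 = \left(1 + 6 \cdot \frac{1}{2}\right) + 6 = \left(1 + 3\right) + 6 = 4 + 6 = 10$)
$2736 + E{\left(\left(3 + 0\right) 5,4 \right)} = 2736 + 10 = 2746$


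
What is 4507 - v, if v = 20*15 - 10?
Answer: 4217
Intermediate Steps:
v = 290 (v = 300 - 10 = 290)
4507 - v = 4507 - 1*290 = 4507 - 290 = 4217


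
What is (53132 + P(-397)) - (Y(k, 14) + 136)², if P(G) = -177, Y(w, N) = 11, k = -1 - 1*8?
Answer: 31346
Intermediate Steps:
k = -9 (k = -1 - 8 = -9)
(53132 + P(-397)) - (Y(k, 14) + 136)² = (53132 - 177) - (11 + 136)² = 52955 - 1*147² = 52955 - 1*21609 = 52955 - 21609 = 31346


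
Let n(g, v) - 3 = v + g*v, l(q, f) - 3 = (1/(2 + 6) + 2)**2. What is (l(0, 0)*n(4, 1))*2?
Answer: 481/4 ≈ 120.25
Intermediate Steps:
l(q, f) = 481/64 (l(q, f) = 3 + (1/(2 + 6) + 2)**2 = 3 + (1/8 + 2)**2 = 3 + (17/8)**2 = 3 + 289/64 = 481/64)
n(g, v) = 3 + v + g*v (n(g, v) = 3 + (v + g*v) = 3 + v + g*v)
(l(0, 0)*n(4, 1))*2 = (481*(3 + 1 + 4*1)/64)*2 = (481*(3 + 1 + 4)/64)*2 = ((481/64)*8)*2 = (481/8)*2 = 481/4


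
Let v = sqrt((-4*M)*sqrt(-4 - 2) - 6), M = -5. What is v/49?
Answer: sqrt(-6 + 20*I*sqrt(6))/49 ≈ 0.095019 + 0.10737*I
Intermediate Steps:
v = sqrt(-6 + 20*I*sqrt(6)) (v = sqrt((-4*(-5))*sqrt(-4 - 2) - 6) = sqrt(20*sqrt(-6) - 6) = sqrt(20*(I*sqrt(6)) - 6) = sqrt(20*I*sqrt(6) - 6) = sqrt(-6 + 20*I*sqrt(6)) ≈ 4.656 + 5.261*I)
v/49 = sqrt(-6 + 20*I*sqrt(6))/49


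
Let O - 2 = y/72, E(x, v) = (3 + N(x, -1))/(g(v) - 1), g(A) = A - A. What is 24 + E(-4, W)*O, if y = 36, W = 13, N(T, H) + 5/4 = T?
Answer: 237/8 ≈ 29.625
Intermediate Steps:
N(T, H) = -5/4 + T
g(A) = 0
E(x, v) = -7/4 - x (E(x, v) = (3 + (-5/4 + x))/(0 - 1) = (7/4 + x)/(-1) = (7/4 + x)*(-1) = -7/4 - x)
O = 5/2 (O = 2 + 36/72 = 2 + 36*(1/72) = 2 + ½ = 5/2 ≈ 2.5000)
24 + E(-4, W)*O = 24 + (-7/4 - 1*(-4))*(5/2) = 24 + (-7/4 + 4)*(5/2) = 24 + (9/4)*(5/2) = 24 + 45/8 = 237/8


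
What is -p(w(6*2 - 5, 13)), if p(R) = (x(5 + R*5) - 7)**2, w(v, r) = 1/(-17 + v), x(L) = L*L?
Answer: -2809/16 ≈ -175.56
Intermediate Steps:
x(L) = L**2
p(R) = (-7 + (5 + 5*R)**2)**2 (p(R) = ((5 + R*5)**2 - 7)**2 = ((5 + 5*R)**2 - 7)**2 = (-7 + (5 + 5*R)**2)**2)
-p(w(6*2 - 5, 13)) = -(-7 + 25*(1 + 1/(-17 + (6*2 - 5)))**2)**2 = -(-7 + 25*(1 + 1/(-17 + (12 - 5)))**2)**2 = -(-7 + 25*(1 + 1/(-17 + 7))**2)**2 = -(-7 + 25*(1 + 1/(-10))**2)**2 = -(-7 + 25*(1 - 1/10)**2)**2 = -(-7 + 25*(9/10)**2)**2 = -(-7 + 25*(81/100))**2 = -(-7 + 81/4)**2 = -(53/4)**2 = -1*2809/16 = -2809/16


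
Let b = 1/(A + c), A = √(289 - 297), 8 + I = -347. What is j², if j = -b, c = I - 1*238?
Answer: I/(2372*√2 + 351641*I) ≈ 2.8435e-6 + 2.7126e-8*I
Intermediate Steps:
I = -355 (I = -8 - 347 = -355)
c = -593 (c = -355 - 1*238 = -355 - 238 = -593)
A = 2*I*√2 (A = √(-8) = 2*I*√2 ≈ 2.8284*I)
b = 1/(-593 + 2*I*√2) (b = 1/(2*I*√2 - 593) = 1/(-593 + 2*I*√2) ≈ -0.0016863 - 8.043e-6*I)
j = 593/351657 + 2*I*√2/351657 (j = -(-593/351657 - 2*I*√2/351657) = 593/351657 + 2*I*√2/351657 ≈ 0.0016863 + 8.0431e-6*I)
j² = (593/351657 + 2*I*√2/351657)²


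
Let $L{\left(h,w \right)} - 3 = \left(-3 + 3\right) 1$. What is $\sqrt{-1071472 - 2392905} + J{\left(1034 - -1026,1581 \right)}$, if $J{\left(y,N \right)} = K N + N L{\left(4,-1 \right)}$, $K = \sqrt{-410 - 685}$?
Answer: $4743 + i \sqrt{3464377} + 1581 i \sqrt{1095} \approx 4743.0 + 54178.0 i$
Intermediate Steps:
$L{\left(h,w \right)} = 3$ ($L{\left(h,w \right)} = 3 + \left(-3 + 3\right) 1 = 3 + 0 \cdot 1 = 3 + 0 = 3$)
$K = i \sqrt{1095}$ ($K = \sqrt{-1095} = i \sqrt{1095} \approx 33.091 i$)
$J{\left(y,N \right)} = 3 N + i N \sqrt{1095}$ ($J{\left(y,N \right)} = i \sqrt{1095} N + N 3 = i N \sqrt{1095} + 3 N = 3 N + i N \sqrt{1095}$)
$\sqrt{-1071472 - 2392905} + J{\left(1034 - -1026,1581 \right)} = \sqrt{-1071472 - 2392905} + 1581 \left(3 + i \sqrt{1095}\right) = \sqrt{-3464377} + \left(4743 + 1581 i \sqrt{1095}\right) = i \sqrt{3464377} + \left(4743 + 1581 i \sqrt{1095}\right) = 4743 + i \sqrt{3464377} + 1581 i \sqrt{1095}$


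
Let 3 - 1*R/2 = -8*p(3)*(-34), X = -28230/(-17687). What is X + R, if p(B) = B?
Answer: -28730832/17687 ≈ -1624.4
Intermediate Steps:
X = 28230/17687 (X = -28230*(-1/17687) = 28230/17687 ≈ 1.5961)
R = -1626 (R = 6 - 2*(-8*3)*(-34) = 6 - (-48)*(-34) = 6 - 2*816 = 6 - 1632 = -1626)
X + R = 28230/17687 - 1626 = -28730832/17687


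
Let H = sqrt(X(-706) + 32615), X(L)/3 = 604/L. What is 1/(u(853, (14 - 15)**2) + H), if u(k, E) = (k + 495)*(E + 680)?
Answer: 324049764/297473783242643 - sqrt(4063802717)/297473783242643 ≈ 1.0891e-6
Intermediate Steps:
X(L) = 1812/L (X(L) = 3*(604/L) = 1812/L)
H = sqrt(4063802717)/353 (H = sqrt(1812/(-706) + 32615) = sqrt(1812*(-1/706) + 32615) = sqrt(-906/353 + 32615) = sqrt(11512189/353) = sqrt(4063802717)/353 ≈ 180.59)
u(k, E) = (495 + k)*(680 + E)
1/(u(853, (14 - 15)**2) + H) = 1/((336600 + 495*(14 - 15)**2 + 680*853 + (14 - 15)**2*853) + sqrt(4063802717)/353) = 1/((336600 + 495*(-1)**2 + 580040 + (-1)**2*853) + sqrt(4063802717)/353) = 1/((336600 + 495*1 + 580040 + 1*853) + sqrt(4063802717)/353) = 1/((336600 + 495 + 580040 + 853) + sqrt(4063802717)/353) = 1/(917988 + sqrt(4063802717)/353)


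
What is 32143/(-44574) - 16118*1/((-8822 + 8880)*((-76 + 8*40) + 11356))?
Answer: -5586063533/7497346800 ≈ -0.74507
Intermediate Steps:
32143/(-44574) - 16118*1/((-8822 + 8880)*((-76 + 8*40) + 11356)) = 32143*(-1/44574) - 16118*1/(58*((-76 + 320) + 11356)) = -32143/44574 - 16118*1/(58*(244 + 11356)) = -32143/44574 - 16118/(58*11600) = -32143/44574 - 16118/672800 = -32143/44574 - 16118*1/672800 = -32143/44574 - 8059/336400 = -5586063533/7497346800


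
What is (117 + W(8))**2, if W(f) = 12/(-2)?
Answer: 12321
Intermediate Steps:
W(f) = -6 (W(f) = 12*(-1/2) = -6)
(117 + W(8))**2 = (117 - 6)**2 = 111**2 = 12321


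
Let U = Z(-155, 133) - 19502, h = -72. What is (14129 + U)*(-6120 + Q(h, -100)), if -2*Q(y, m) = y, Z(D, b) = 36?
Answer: 32470308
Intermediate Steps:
Q(y, m) = -y/2
U = -19466 (U = 36 - 19502 = -19466)
(14129 + U)*(-6120 + Q(h, -100)) = (14129 - 19466)*(-6120 - 1/2*(-72)) = -5337*(-6120 + 36) = -5337*(-6084) = 32470308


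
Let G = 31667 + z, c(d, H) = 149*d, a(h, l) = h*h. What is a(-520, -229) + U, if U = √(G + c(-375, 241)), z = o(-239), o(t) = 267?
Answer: 270400 + I*√23941 ≈ 2.704e+5 + 154.73*I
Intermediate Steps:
a(h, l) = h²
z = 267
G = 31934 (G = 31667 + 267 = 31934)
U = I*√23941 (U = √(31934 + 149*(-375)) = √(31934 - 55875) = √(-23941) = I*√23941 ≈ 154.73*I)
a(-520, -229) + U = (-520)² + I*√23941 = 270400 + I*√23941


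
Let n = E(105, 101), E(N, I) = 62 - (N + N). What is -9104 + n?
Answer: -9252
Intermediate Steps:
E(N, I) = 62 - 2*N
n = -148 (n = 62 - 2*105 = 62 - 210 = -148)
-9104 + n = -9104 - 148 = -9252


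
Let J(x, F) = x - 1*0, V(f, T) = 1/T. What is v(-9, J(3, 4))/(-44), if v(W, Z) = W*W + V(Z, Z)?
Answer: -61/33 ≈ -1.8485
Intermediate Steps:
J(x, F) = x (J(x, F) = x + 0 = x)
v(W, Z) = W² + 1/Z (v(W, Z) = W*W + 1/Z = W² + 1/Z)
v(-9, J(3, 4))/(-44) = ((-9)² + 1/3)/(-44) = (81 + ⅓)*(-1/44) = (244/3)*(-1/44) = -61/33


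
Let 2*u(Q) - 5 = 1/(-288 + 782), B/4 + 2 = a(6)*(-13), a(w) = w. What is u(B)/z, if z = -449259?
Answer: -2471/443867892 ≈ -5.5670e-6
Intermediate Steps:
B = -320 (B = -8 + 4*(6*(-13)) = -8 + 4*(-78) = -8 - 312 = -320)
u(Q) = 2471/988 (u(Q) = 5/2 + 1/(2*(-288 + 782)) = 5/2 + (1/2)/494 = 5/2 + (1/2)*(1/494) = 5/2 + 1/988 = 2471/988)
u(B)/z = (2471/988)/(-449259) = (2471/988)*(-1/449259) = -2471/443867892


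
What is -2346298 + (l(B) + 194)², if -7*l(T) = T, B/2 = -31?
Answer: -112952202/49 ≈ -2.3051e+6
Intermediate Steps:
B = -62 (B = 2*(-31) = -62)
l(T) = -T/7
-2346298 + (l(B) + 194)² = -2346298 + (-⅐*(-62) + 194)² = -2346298 + (62/7 + 194)² = -2346298 + (1420/7)² = -2346298 + 2016400/49 = -112952202/49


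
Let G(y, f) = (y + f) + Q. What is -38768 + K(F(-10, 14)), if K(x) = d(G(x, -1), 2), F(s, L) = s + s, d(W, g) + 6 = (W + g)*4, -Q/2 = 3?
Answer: -38874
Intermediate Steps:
Q = -6 (Q = -2*3 = -6)
G(y, f) = -6 + f + y (G(y, f) = (y + f) - 6 = (f + y) - 6 = -6 + f + y)
d(W, g) = -6 + 4*W + 4*g (d(W, g) = -6 + (W + g)*4 = -6 + (4*W + 4*g) = -6 + 4*W + 4*g)
F(s, L) = 2*s
K(x) = -26 + 4*x (K(x) = -6 + 4*(-6 - 1 + x) + 4*2 = -6 + 4*(-7 + x) + 8 = -6 + (-28 + 4*x) + 8 = -26 + 4*x)
-38768 + K(F(-10, 14)) = -38768 + (-26 + 4*(2*(-10))) = -38768 + (-26 + 4*(-20)) = -38768 + (-26 - 80) = -38768 - 106 = -38874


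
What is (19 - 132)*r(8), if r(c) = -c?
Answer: 904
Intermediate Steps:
(19 - 132)*r(8) = (19 - 132)*(-1*8) = -113*(-8) = 904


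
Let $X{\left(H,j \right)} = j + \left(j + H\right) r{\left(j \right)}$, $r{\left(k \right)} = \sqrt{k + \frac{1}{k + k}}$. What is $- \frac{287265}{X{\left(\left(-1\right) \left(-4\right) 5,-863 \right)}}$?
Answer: $\frac{85578426714}{211964974421} - \frac{48432879 i \sqrt{2570944314}}{211964974421} \approx 0.40374 - 11.586 i$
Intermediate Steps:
$r{\left(k \right)} = \sqrt{k + \frac{1}{2 k}}$
$X{\left(H,j \right)} = j + \frac{\sqrt{\frac{2}{j} + 4 j} \left(H + j\right)}{2}$ ($X{\left(H,j \right)} = j + \left(j + H\right) \frac{\sqrt{\frac{2}{j} + 4 j}}{2} = j + \left(H + j\right) \frac{\sqrt{\frac{2}{j} + 4 j}}{2} = j + \frac{\sqrt{\frac{2}{j} + 4 j} \left(H + j\right)}{2}$)
$- \frac{287265}{X{\left(\left(-1\right) \left(-4\right) 5,-863 \right)}} = - \frac{287265}{-863 + \frac{\left(-1\right) \left(-4\right) 5 \sqrt{\frac{2}{-863} + 4 \left(-863\right)}}{2} + \frac{1}{2} \left(-863\right) \sqrt{\frac{2}{-863} + 4 \left(-863\right)}} = - \frac{287265}{-863 + \frac{4 \cdot 5 \sqrt{2 \left(- \frac{1}{863}\right) - 3452}}{2} + \frac{1}{2} \left(-863\right) \sqrt{2 \left(- \frac{1}{863}\right) - 3452}} = - \frac{287265}{-863 + \frac{1}{2} \cdot 20 \sqrt{- \frac{2}{863} - 3452} + \frac{1}{2} \left(-863\right) \sqrt{- \frac{2}{863} - 3452}} = - \frac{287265}{-863 + \frac{1}{2} \cdot 20 \sqrt{- \frac{2979078}{863}} + \frac{1}{2} \left(-863\right) \sqrt{- \frac{2979078}{863}}} = - \frac{287265}{-863 + \frac{1}{2} \cdot 20 \frac{i \sqrt{2570944314}}{863} + \frac{1}{2} \left(-863\right) \frac{i \sqrt{2570944314}}{863}} = - \frac{287265}{-863 + \frac{10 i \sqrt{2570944314}}{863} - \frac{i \sqrt{2570944314}}{2}} = - \frac{287265}{-863 - \frac{843 i \sqrt{2570944314}}{1726}}$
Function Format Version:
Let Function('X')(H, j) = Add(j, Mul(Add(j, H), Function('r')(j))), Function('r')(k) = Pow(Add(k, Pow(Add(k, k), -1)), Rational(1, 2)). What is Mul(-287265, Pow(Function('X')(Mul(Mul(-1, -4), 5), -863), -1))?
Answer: Add(Rational(85578426714, 211964974421), Mul(Rational(-48432879, 211964974421), I, Pow(2570944314, Rational(1, 2)))) ≈ Add(0.40374, Mul(-11.586, I))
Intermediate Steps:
Function('r')(k) = Pow(Add(k, Mul(Rational(1, 2), Pow(k, -1))), Rational(1, 2)) (Function('r')(k) = Pow(Add(k, Pow(Mul(2, k), -1)), Rational(1, 2)) = Pow(Add(k, Mul(Rational(1, 2), Pow(k, -1))), Rational(1, 2)))
Function('X')(H, j) = Add(j, Mul(Rational(1, 2), Pow(Add(Mul(2, Pow(j, -1)), Mul(4, j)), Rational(1, 2)), Add(H, j))) (Function('X')(H, j) = Add(j, Mul(Add(j, H), Mul(Rational(1, 2), Pow(Add(Mul(2, Pow(j, -1)), Mul(4, j)), Rational(1, 2))))) = Add(j, Mul(Add(H, j), Mul(Rational(1, 2), Pow(Add(Mul(2, Pow(j, -1)), Mul(4, j)), Rational(1, 2))))) = Add(j, Mul(Rational(1, 2), Pow(Add(Mul(2, Pow(j, -1)), Mul(4, j)), Rational(1, 2)), Add(H, j))))
Mul(-287265, Pow(Function('X')(Mul(Mul(-1, -4), 5), -863), -1)) = Mul(-287265, Pow(Add(-863, Mul(Rational(1, 2), Mul(Mul(-1, -4), 5), Pow(Add(Mul(2, Pow(-863, -1)), Mul(4, -863)), Rational(1, 2))), Mul(Rational(1, 2), -863, Pow(Add(Mul(2, Pow(-863, -1)), Mul(4, -863)), Rational(1, 2)))), -1)) = Mul(-287265, Pow(Add(-863, Mul(Rational(1, 2), Mul(4, 5), Pow(Add(Mul(2, Rational(-1, 863)), -3452), Rational(1, 2))), Mul(Rational(1, 2), -863, Pow(Add(Mul(2, Rational(-1, 863)), -3452), Rational(1, 2)))), -1)) = Mul(-287265, Pow(Add(-863, Mul(Rational(1, 2), 20, Pow(Add(Rational(-2, 863), -3452), Rational(1, 2))), Mul(Rational(1, 2), -863, Pow(Add(Rational(-2, 863), -3452), Rational(1, 2)))), -1)) = Mul(-287265, Pow(Add(-863, Mul(Rational(1, 2), 20, Pow(Rational(-2979078, 863), Rational(1, 2))), Mul(Rational(1, 2), -863, Pow(Rational(-2979078, 863), Rational(1, 2)))), -1)) = Mul(-287265, Pow(Add(-863, Mul(Rational(1, 2), 20, Mul(Rational(1, 863), I, Pow(2570944314, Rational(1, 2)))), Mul(Rational(1, 2), -863, Mul(Rational(1, 863), I, Pow(2570944314, Rational(1, 2))))), -1)) = Mul(-287265, Pow(Add(-863, Mul(Rational(10, 863), I, Pow(2570944314, Rational(1, 2))), Mul(Rational(-1, 2), I, Pow(2570944314, Rational(1, 2)))), -1)) = Mul(-287265, Pow(Add(-863, Mul(Rational(-843, 1726), I, Pow(2570944314, Rational(1, 2)))), -1))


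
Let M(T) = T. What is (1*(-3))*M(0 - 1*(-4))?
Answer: -12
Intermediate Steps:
(1*(-3))*M(0 - 1*(-4)) = (1*(-3))*(0 - 1*(-4)) = -3*(0 + 4) = -3*4 = -12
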